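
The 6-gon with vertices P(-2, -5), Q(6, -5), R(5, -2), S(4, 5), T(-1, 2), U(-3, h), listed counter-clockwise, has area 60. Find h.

0

Write out the shoelace sum; only the two edges meeting at U involve h:
2·Area = [((-1)·h − (-3)·2) + ((-3)·(-5) − (-2)·h)] + 99
       = 1·h + 120 = 120
⇒ h = 0.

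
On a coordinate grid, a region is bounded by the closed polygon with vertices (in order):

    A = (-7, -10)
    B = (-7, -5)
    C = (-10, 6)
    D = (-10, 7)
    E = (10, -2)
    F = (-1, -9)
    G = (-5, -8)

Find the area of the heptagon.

Apply the shoelace formula: 2A = Σ (x_i·y_{i+1} − x_{i+1}·y_i), indices taken mod 7.
Σ = (-35) + (-92) + (-10) + (-50) + (-92) + (-37) + (-6) = -322
Area = |Σ|/2 = 161.

161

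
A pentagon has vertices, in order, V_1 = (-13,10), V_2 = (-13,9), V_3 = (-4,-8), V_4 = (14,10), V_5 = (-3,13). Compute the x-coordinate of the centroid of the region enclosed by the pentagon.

Apply Gauss's area formula. First the cross-terms c_i = x_i·y_{i+1} − x_{i+1}·y_i:
  13, 140, 72, 212, 139  ⇒  2A = 576, A = 288.
Then Σ (x_i + x_{i+1})·c_i = -1890, so x̄ = -1890 / (6·288) = -1.09375.

-1.09375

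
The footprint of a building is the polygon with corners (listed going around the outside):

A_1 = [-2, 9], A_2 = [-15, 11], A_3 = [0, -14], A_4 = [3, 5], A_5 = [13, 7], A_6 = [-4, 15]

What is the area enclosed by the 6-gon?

269

Apply the shoelace formula: 2A = Σ (x_i·y_{i+1} − x_{i+1}·y_i), indices taken mod 6.
Σ = (113) + (210) + (42) + (-44) + (223) + (-6) = 538
Area = |Σ|/2 = 269.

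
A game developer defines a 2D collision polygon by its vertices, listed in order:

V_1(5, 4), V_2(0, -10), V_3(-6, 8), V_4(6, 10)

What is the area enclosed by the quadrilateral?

122

Cross-terms: -50, -60, -108, -26  ⇒  Σ = -244
Area = |Σ|/2 = 122.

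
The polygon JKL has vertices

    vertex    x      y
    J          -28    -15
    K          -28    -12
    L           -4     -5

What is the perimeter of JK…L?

|JK| = √((0)² + (3)²) = √9 = 3
|KL| = √((24)² + (7)²) = √625 = 25
|LJ| = √((-24)² + (-10)²) = √676 = 26
Perimeter = 3 + 25 + 26 = 54.

54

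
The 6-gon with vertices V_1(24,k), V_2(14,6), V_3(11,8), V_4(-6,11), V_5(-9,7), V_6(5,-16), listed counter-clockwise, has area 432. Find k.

The doubled signed area Σ (x_i y_{i+1} − x_{i+1} y_i) is linear in k.
With k=0 it equals 909; the coefficient of k is -9 (from the two edges through V_1).
So -9·k + 909 = 2·432 = 864 ⇒ k = 5.

5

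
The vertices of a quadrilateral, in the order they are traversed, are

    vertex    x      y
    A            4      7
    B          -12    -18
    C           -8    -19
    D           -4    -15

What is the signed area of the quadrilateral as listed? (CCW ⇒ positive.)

86

Cross-terms: 12, 84, 44, 32  ⇒  Σ = 172
Signed area = Σ/2 = 86 (positive ⇒ counter-clockwise traversal).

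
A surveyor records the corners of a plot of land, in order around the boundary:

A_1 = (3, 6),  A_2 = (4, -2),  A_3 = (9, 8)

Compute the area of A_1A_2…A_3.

Σ = (-30) + (50) + (30) = 50
Area = |Σ|/2 = 25.

25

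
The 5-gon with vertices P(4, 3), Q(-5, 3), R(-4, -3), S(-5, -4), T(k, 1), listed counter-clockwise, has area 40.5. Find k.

5

The doubled signed area Σ (x_i y_{i+1} − x_{i+1} y_i) is linear in k.
With k=0 it equals 46; the coefficient of k is 7 (from the two edges through T).
So 7·k + 46 = 2·40.5 = 81 ⇒ k = 5.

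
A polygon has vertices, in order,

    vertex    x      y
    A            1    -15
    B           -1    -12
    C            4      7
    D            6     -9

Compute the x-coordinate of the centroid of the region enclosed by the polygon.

408/145

Apply the shoelace (surveyor's) formula. First the cross-terms c_i = x_i·y_{i+1} − x_{i+1}·y_i:
  -27, 41, -78, -81  ⇒  2A = -145, A = -72.5.
Then Σ (x_i + x_{i+1})·c_i = -1224, so x̄ = -1224 / (6·(-72.5)) = 408/145.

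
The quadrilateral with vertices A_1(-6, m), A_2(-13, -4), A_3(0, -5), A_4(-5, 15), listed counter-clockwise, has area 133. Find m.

14

The doubled signed area Σ (x_i y_{i+1} − x_{i+1} y_i) is linear in m.
With m=0 it equals 154; the coefficient of m is 8 (from the two edges through A_1).
So 8·m + 154 = 2·133 = 266 ⇒ m = 14.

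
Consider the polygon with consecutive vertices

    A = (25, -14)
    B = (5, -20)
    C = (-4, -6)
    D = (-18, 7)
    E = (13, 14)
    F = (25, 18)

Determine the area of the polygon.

Apply Gauss's area formula: 2A = Σ (x_i·y_{i+1} − x_{i+1}·y_i), indices taken mod 6.
Cross-terms: -430, -110, -136, -343, -116, -800  ⇒  Σ = -1935
Area = |Σ|/2 = 967.5.

967.5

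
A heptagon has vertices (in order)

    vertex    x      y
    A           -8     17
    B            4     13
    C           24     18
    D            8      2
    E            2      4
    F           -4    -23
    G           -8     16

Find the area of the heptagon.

383

A→B: (-8)(13) − (4)(17) = -172
B→C: (4)(18) − (24)(13) = -240
C→D: (24)(2) − (8)(18) = -96
D→E: (8)(4) − (2)(2) = 28
E→F: (2)(-23) − (-4)(4) = -30
F→G: (-4)(16) − (-8)(-23) = -248
G→A: (-8)(17) − (-8)(16) = -8
Σ = -766
Area = |Σ|/2 = 383.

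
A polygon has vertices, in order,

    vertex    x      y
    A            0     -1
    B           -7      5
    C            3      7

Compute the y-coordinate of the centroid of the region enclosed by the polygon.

Apply Gauss's area formula. First the cross-terms c_i = x_i·y_{i+1} − x_{i+1}·y_i:
  -7, -64, -3  ⇒  2A = -74, A = -37.
Then Σ (y_i + y_{i+1})·c_i = -814, so ȳ = -814 / (6·(-37)) = 11/3.

11/3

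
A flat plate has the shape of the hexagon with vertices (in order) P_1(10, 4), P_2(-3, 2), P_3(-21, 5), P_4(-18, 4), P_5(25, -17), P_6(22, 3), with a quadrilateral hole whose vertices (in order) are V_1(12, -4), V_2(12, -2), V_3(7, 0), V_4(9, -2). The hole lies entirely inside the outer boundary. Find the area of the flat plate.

383

Outer boundary:
Σ = (32) + (27) + (6) + (206) + (449) + (58) = 778
Area = |Σ|/2 = 389.
Hole:
Σ = (24) + (14) + (-14) + (-12) = 12
Area = |Σ|/2 = 6.
Net area = 389 − 6 = 383.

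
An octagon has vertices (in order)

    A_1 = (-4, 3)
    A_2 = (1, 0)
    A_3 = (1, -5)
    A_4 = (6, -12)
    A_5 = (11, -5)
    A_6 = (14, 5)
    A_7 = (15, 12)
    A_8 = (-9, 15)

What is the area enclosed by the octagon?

348

Apply the surveyor's formula: 2A = Σ (x_i·y_{i+1} − x_{i+1}·y_i), indices taken mod 8.
Cross-terms: -3, -5, 18, 102, 125, 93, 333, 33  ⇒  Σ = 696
Area = |Σ|/2 = 348.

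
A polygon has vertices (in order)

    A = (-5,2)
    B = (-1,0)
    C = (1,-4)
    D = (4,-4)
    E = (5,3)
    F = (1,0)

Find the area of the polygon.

24.5

Apply the shoelace formula: 2A = Σ (x_i·y_{i+1} − x_{i+1}·y_i), indices taken mod 6.
Cross-terms: 2, 4, 12, 32, -3, 2  ⇒  Σ = 49
Area = |Σ|/2 = 24.5.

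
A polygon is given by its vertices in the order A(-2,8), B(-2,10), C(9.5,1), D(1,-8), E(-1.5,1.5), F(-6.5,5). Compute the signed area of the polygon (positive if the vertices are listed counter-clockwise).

-114.125

Σ = (-4) + (-97) + (-77) + (-10.5) + (2.25) + (-42) = -228.25
Signed area = Σ/2 = -114.125 (negative ⇒ clockwise traversal).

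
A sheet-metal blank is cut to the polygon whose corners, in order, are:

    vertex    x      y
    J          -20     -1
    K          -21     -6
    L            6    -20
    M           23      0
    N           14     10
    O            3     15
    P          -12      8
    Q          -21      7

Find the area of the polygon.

Apply the shoelace (surveyor's) formula: 2A = Σ (x_i·y_{i+1} − x_{i+1}·y_i), indices taken mod 8.
J→K: (-20)(-6) − (-21)(-1) = 99
K→L: (-21)(-20) − (6)(-6) = 456
L→M: (6)(0) − (23)(-20) = 460
M→N: (23)(10) − (14)(0) = 230
N→O: (14)(15) − (3)(10) = 180
O→P: (3)(8) − (-12)(15) = 204
P→Q: (-12)(7) − (-21)(8) = 84
Q→J: (-21)(-1) − (-20)(7) = 161
Σ = 1874
Area = |Σ|/2 = 937.

937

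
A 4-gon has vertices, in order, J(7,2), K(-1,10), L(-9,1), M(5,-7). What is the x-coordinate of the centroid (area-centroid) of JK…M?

3/139

Apply the shoelace formula. First the cross-terms c_i = x_i·y_{i+1} − x_{i+1}·y_i:
  72, 89, 58, 59  ⇒  2A = 278, A = 139.
Then Σ (x_i + x_{i+1})·c_i = 18, so x̄ = 18 / (6·139) = 3/139.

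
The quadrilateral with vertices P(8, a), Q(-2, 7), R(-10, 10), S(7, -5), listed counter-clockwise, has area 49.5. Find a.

-3

The doubled signed area Σ (x_i y_{i+1} − x_{i+1} y_i) is linear in a.
With a=0 it equals 126; the coefficient of a is 9 (from the two edges through P).
So 9·a + 126 = 2·49.5 = 99 ⇒ a = -3.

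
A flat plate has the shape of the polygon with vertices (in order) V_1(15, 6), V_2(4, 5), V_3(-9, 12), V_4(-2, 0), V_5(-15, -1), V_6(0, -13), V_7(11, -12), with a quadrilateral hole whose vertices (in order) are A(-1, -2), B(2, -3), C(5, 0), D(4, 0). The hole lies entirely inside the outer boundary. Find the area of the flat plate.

Outer boundary:
Σ = (51) + (93) + (24) + (2) + (195) + (143) + (246) = 754
Area = |Σ|/2 = 377.
Hole:
Σ = (7) + (15) + (0) + (-8) = 14
Area = |Σ|/2 = 7.
Net area = 377 − 7 = 370.

370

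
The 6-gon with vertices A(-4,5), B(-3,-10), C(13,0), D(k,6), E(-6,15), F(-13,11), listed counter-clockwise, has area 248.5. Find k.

The doubled signed area Σ (x_i y_{i+1} − x_{i+1} y_i) is linear in k.
With k=0 it equals 407; the coefficient of k is 15 (from the two edges through D).
So 15·k + 407 = 2·248.5 = 497 ⇒ k = 6.

6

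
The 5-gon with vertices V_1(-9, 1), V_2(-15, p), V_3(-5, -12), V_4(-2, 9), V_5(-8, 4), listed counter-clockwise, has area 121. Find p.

-6

The doubled signed area Σ (x_i y_{i+1} − x_{i+1} y_i) is linear in p.
With p=0 it equals 218; the coefficient of p is -4 (from the two edges through V_2).
So -4·p + 218 = 2·121 = 242 ⇒ p = -6.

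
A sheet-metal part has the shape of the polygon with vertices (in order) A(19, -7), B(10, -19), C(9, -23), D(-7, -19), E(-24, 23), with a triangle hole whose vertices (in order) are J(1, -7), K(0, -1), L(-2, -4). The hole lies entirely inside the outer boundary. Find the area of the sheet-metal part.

776.5

Outer boundary:
Apply the surveyor's formula: 2A = Σ (x_i·y_{i+1} − x_{i+1}·y_i), indices taken mod 5.
A→B: (19)(-19) − (10)(-7) = -291
B→C: (10)(-23) − (9)(-19) = -59
C→D: (9)(-19) − (-7)(-23) = -332
D→E: (-7)(23) − (-24)(-19) = -617
E→A: (-24)(-7) − (19)(23) = -269
Σ = -1568
Area = |Σ|/2 = 784.
Hole:
Apply the shoelace (surveyor's) formula: 2A = Σ (x_i·y_{i+1} − x_{i+1}·y_i), indices taken mod 3.
Σ = (-1) + (-2) + (18) = 15
Area = |Σ|/2 = 7.5.
Net area = 784 − 7.5 = 776.5.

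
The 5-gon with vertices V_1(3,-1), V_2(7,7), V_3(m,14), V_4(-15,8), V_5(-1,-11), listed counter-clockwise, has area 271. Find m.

The doubled signed area Σ (x_i y_{i+1} − x_{i+1} y_i) is linear in m.
With m=0 it equals 543; the coefficient of m is 1 (from the two edges through V_3).
So 1·m + 543 = 2·271 = 542 ⇒ m = -1.

-1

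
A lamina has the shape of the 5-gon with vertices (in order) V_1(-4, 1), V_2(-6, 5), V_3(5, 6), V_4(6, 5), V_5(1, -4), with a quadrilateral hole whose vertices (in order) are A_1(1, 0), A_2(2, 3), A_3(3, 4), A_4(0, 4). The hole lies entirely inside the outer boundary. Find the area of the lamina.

Outer boundary:
Apply Gauss's area formula: 2A = Σ (x_i·y_{i+1} − x_{i+1}·y_i), indices taken mod 5.
Σ = (-14) + (-61) + (-11) + (-29) + (-15) = -130
Area = |Σ|/2 = 65.
Hole:
Apply the shoelace formula: 2A = Σ (x_i·y_{i+1} − x_{i+1}·y_i), indices taken mod 4.
Cross-terms: 3, -1, 12, -4  ⇒  Σ = 10
Area = |Σ|/2 = 5.
Net area = 65 − 5 = 60.

60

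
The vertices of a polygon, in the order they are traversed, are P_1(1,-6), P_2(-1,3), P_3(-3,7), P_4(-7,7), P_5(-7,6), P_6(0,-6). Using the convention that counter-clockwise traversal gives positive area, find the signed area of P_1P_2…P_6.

41

Σ = (-3) + (2) + (28) + (7) + (42) + (6) = 82
Signed area = Σ/2 = 41 (positive ⇒ counter-clockwise traversal).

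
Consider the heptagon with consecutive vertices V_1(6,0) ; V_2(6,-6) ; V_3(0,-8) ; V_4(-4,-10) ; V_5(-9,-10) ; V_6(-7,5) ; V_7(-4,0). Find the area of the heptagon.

Σ = (-36) + (-48) + (-32) + (-50) + (-115) + (20) + (0) = -261
Area = |Σ|/2 = 130.5.

130.5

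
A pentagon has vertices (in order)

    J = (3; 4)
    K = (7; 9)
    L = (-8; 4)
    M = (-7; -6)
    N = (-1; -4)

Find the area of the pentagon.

102.5

Apply the shoelace (surveyor's) formula: 2A = Σ (x_i·y_{i+1} − x_{i+1}·y_i), indices taken mod 5.
J→K: (3)(9) − (7)(4) = -1
K→L: (7)(4) − (-8)(9) = 100
L→M: (-8)(-6) − (-7)(4) = 76
M→N: (-7)(-4) − (-1)(-6) = 22
N→J: (-1)(4) − (3)(-4) = 8
Σ = 205
Area = |Σ|/2 = 102.5.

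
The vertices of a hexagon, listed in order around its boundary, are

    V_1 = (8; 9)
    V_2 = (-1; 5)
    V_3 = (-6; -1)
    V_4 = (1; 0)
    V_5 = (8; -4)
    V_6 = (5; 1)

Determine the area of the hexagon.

Apply the shoelace (surveyor's) formula: 2A = Σ (x_i·y_{i+1} − x_{i+1}·y_i), indices taken mod 6.
Σ = (49) + (31) + (1) + (-4) + (28) + (37) = 142
Area = |Σ|/2 = 71.

71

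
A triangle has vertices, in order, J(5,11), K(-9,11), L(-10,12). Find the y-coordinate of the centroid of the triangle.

Apply Gauss's area formula. First the cross-terms c_i = x_i·y_{i+1} − x_{i+1}·y_i:
  154, 2, -170  ⇒  2A = -14, A = -7.
Then Σ (y_i + y_{i+1})·c_i = -476, so ȳ = -476 / (6·(-7)) = 34/3.

34/3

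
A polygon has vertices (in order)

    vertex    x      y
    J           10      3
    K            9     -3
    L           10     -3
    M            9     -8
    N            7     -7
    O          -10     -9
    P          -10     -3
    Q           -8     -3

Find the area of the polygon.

Apply Gauss's area formula: 2A = Σ (x_i·y_{i+1} − x_{i+1}·y_i), indices taken mod 8.
Σ = (-57) + (3) + (-53) + (-7) + (-133) + (-60) + (6) + (6) = -295
Area = |Σ|/2 = 147.5.

147.5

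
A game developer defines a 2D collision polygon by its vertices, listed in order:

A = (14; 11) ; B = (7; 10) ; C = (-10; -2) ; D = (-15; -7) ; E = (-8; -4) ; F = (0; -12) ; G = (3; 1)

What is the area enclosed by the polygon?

Σ = (63) + (86) + (40) + (4) + (96) + (36) + (19) = 344
Area = |Σ|/2 = 172.

172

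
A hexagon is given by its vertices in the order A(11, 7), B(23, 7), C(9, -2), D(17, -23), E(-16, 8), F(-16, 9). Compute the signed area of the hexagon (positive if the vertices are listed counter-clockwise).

Apply Gauss's area formula: 2A = Σ (x_i·y_{i+1} − x_{i+1}·y_i), indices taken mod 6.
A→B: (11)(7) − (23)(7) = -84
B→C: (23)(-2) − (9)(7) = -109
C→D: (9)(-23) − (17)(-2) = -173
D→E: (17)(8) − (-16)(-23) = -232
E→F: (-16)(9) − (-16)(8) = -16
F→A: (-16)(7) − (11)(9) = -211
Σ = -825
Signed area = Σ/2 = -412.5 (negative ⇒ clockwise traversal).

-412.5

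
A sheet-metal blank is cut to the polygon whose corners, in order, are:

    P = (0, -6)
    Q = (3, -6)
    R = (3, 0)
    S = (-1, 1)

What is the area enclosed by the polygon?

22.5

Apply Gauss's area formula: 2A = Σ (x_i·y_{i+1} − x_{i+1}·y_i), indices taken mod 4.
P→Q: (0)(-6) − (3)(-6) = 18
Q→R: (3)(0) − (3)(-6) = 18
R→S: (3)(1) − (-1)(0) = 3
S→P: (-1)(-6) − (0)(1) = 6
Σ = 45
Area = |Σ|/2 = 22.5.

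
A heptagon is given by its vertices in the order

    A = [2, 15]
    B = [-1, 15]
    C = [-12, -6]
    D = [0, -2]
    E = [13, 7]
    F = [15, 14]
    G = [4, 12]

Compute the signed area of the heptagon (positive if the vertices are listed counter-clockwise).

259

Apply Gauss's area formula: 2A = Σ (x_i·y_{i+1} − x_{i+1}·y_i), indices taken mod 7.
Σ = (45) + (186) + (24) + (26) + (77) + (124) + (36) = 518
Signed area = Σ/2 = 259 (positive ⇒ counter-clockwise traversal).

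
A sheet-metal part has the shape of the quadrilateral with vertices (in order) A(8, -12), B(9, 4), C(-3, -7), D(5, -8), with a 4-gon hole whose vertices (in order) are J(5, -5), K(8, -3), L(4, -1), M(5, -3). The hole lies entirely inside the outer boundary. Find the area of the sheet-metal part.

70

Outer boundary:
Σ = (140) + (-51) + (59) + (4) = 152
Area = |Σ|/2 = 76.
Hole:
Apply the shoelace (surveyor's) formula: 2A = Σ (x_i·y_{i+1} − x_{i+1}·y_i), indices taken mod 4.
J→K: (5)(-3) − (8)(-5) = 25
K→L: (8)(-1) − (4)(-3) = 4
L→M: (4)(-3) − (5)(-1) = -7
M→J: (5)(-5) − (5)(-3) = -10
Σ = 12
Area = |Σ|/2 = 6.
Net area = 76 − 6 = 70.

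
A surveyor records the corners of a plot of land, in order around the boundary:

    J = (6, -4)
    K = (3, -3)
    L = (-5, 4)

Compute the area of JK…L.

6.5

Apply the surveyor's formula: 2A = Σ (x_i·y_{i+1} − x_{i+1}·y_i), indices taken mod 3.
Σ = (-6) + (-3) + (-4) = -13
Area = |Σ|/2 = 6.5.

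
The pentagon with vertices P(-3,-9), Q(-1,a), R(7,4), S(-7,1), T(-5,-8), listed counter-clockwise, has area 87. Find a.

Write out the shoelace sum; only the two edges meeting at Q involve a:
2·Area = [((-3)·a − (-1)·(-9)) + ((-1)·4 − 7·a)] + 117
       = -10·a + 104 = 174
⇒ a = -7.

-7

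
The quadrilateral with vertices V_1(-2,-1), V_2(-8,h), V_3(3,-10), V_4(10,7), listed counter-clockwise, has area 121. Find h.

-9

The doubled signed area Σ (x_i y_{i+1} − x_{i+1} y_i) is linear in h.
With h=0 it equals 197; the coefficient of h is -5 (from the two edges through V_2).
So -5·h + 197 = 2·121 = 242 ⇒ h = -9.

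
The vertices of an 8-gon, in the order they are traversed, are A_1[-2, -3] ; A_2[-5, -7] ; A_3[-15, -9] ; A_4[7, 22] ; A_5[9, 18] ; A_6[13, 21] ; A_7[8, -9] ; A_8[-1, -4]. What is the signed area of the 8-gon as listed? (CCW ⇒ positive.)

Apply Gauss's area formula: 2A = Σ (x_i·y_{i+1} − x_{i+1}·y_i), indices taken mod 8.
Σ = (-1) + (-60) + (-267) + (-72) + (-45) + (-285) + (-41) + (-5) = -776
Signed area = Σ/2 = -388 (negative ⇒ clockwise traversal).

-388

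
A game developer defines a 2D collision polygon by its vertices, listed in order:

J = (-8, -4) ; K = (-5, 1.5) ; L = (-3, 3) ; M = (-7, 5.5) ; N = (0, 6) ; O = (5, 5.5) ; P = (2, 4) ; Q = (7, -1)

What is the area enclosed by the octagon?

83.5

Apply the shoelace formula: 2A = Σ (x_i·y_{i+1} − x_{i+1}·y_i), indices taken mod 8.
Σ = (-32) + (-10.5) + (4.5) + (-42) + (-30) + (9) + (-30) + (-36) = -167
Area = |Σ|/2 = 83.5.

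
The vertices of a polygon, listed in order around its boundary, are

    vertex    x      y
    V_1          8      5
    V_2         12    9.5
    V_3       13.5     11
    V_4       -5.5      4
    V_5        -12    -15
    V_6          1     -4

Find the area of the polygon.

182.375

V_1→V_2: (8)(9.5) − (12)(5) = 16
V_2→V_3: (12)(11) − (13.5)(9.5) = 3.75
V_3→V_4: (13.5)(4) − (-5.5)(11) = 114.5
V_4→V_5: (-5.5)(-15) − (-12)(4) = 130.5
V_5→V_6: (-12)(-4) − (1)(-15) = 63
V_6→V_1: (1)(5) − (8)(-4) = 37
Σ = 364.75
Area = |Σ|/2 = 182.375.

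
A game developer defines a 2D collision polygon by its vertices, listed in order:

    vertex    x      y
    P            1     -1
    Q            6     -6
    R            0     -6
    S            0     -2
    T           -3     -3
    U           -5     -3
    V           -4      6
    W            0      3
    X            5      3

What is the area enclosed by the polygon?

62.5

Apply the shoelace formula: 2A = Σ (x_i·y_{i+1} − x_{i+1}·y_i), indices taken mod 9.
P→Q: (1)(-6) − (6)(-1) = 0
Q→R: (6)(-6) − (0)(-6) = -36
R→S: (0)(-2) − (0)(-6) = 0
S→T: (0)(-3) − (-3)(-2) = -6
T→U: (-3)(-3) − (-5)(-3) = -6
U→V: (-5)(6) − (-4)(-3) = -42
V→W: (-4)(3) − (0)(6) = -12
W→X: (0)(3) − (5)(3) = -15
X→P: (5)(-1) − (1)(3) = -8
Σ = -125
Area = |Σ|/2 = 62.5.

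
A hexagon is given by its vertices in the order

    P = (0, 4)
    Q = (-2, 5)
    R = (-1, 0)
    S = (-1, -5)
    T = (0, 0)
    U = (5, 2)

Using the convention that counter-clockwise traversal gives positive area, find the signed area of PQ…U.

Apply the shoelace formula: 2A = Σ (x_i·y_{i+1} − x_{i+1}·y_i), indices taken mod 6.
Cross-terms: 8, 5, 5, 0, 0, 20  ⇒  Σ = 38
Signed area = Σ/2 = 19 (positive ⇒ counter-clockwise traversal).

19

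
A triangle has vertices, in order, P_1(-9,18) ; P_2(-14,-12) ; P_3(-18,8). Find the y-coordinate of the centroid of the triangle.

Apply the surveyor's formula. First the cross-terms c_i = x_i·y_{i+1} − x_{i+1}·y_i:
  360, -328, -252  ⇒  2A = -220, A = -110.
Then Σ (y_i + y_{i+1})·c_i = -3080, so ȳ = -3080 / (6·(-110)) = 14/3.

14/3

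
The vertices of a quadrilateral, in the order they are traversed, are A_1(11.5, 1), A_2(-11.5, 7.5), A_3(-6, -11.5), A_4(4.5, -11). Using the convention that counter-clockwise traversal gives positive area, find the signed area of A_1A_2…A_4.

261.875

A_1→A_2: (11.5)(7.5) − (-11.5)(1) = 97.75
A_2→A_3: (-11.5)(-11.5) − (-6)(7.5) = 177.25
A_3→A_4: (-6)(-11) − (4.5)(-11.5) = 117.75
A_4→A_1: (4.5)(1) − (11.5)(-11) = 131
Σ = 523.75
Signed area = Σ/2 = 261.875 (positive ⇒ counter-clockwise traversal).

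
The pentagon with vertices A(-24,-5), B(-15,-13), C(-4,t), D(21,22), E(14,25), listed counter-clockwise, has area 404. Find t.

Write out the shoelace sum; only the two edges meeting at C involve t:
2·Area = [((-15)·t − (-4)·(-13)) + ((-4)·22 − 21·t)] + 984
       = -36·t + 844 = 808
⇒ t = 1.

1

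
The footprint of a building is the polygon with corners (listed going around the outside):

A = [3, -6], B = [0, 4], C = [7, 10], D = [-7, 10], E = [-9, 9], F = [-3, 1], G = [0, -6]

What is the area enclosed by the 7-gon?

Apply Gauss's area formula: 2A = Σ (x_i·y_{i+1} − x_{i+1}·y_i), indices taken mod 7.
Σ = (12) + (-28) + (140) + (27) + (18) + (18) + (18) = 205
Area = |Σ|/2 = 102.5.

102.5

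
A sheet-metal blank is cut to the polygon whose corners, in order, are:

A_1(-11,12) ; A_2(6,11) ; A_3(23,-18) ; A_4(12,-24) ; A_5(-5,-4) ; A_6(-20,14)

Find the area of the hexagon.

Apply the surveyor's formula: 2A = Σ (x_i·y_{i+1} − x_{i+1}·y_i), indices taken mod 6.
Σ = (-193) + (-361) + (-336) + (-168) + (-150) + (-86) = -1294
Area = |Σ|/2 = 647.

647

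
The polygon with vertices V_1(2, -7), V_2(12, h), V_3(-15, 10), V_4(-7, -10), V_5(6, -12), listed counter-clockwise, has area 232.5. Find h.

Write out the shoelace sum; only the two edges meeting at V_2 involve h:
2·Area = [(2·h − 12·(-7)) + (12·10 − (-15)·h)] + 346
       = 17·h + 550 = 465
⇒ h = -5.

-5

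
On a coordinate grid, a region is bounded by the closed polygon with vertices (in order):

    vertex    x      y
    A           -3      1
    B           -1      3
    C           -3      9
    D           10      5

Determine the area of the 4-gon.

44

Cross-terms: -8, 0, -105, 25  ⇒  Σ = -88
Area = |Σ|/2 = 44.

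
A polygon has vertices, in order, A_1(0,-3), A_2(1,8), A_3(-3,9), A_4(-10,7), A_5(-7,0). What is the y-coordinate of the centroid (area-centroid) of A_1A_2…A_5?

56/15

Apply the surveyor's formula. First the cross-terms c_i = x_i·y_{i+1} − x_{i+1}·y_i:
  3, 33, 69, 49, 21  ⇒  2A = 175, A = 87.5.
Then Σ (y_i + y_{i+1})·c_i = 1960, so ȳ = 1960 / (6·87.5) = 56/15.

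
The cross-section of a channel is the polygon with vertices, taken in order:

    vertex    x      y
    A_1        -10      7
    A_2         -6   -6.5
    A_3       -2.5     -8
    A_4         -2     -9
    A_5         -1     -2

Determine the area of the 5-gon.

56.625

Cross-terms: 107, 31.75, 6.5, -5, -27  ⇒  Σ = 113.25
Area = |Σ|/2 = 56.625.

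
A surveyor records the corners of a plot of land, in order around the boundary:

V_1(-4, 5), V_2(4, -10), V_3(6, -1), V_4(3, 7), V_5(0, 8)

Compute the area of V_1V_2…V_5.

Apply Gauss's area formula: 2A = Σ (x_i·y_{i+1} − x_{i+1}·y_i), indices taken mod 5.
V_1→V_2: (-4)(-10) − (4)(5) = 20
V_2→V_3: (4)(-1) − (6)(-10) = 56
V_3→V_4: (6)(7) − (3)(-1) = 45
V_4→V_5: (3)(8) − (0)(7) = 24
V_5→V_1: (0)(5) − (-4)(8) = 32
Σ = 177
Area = |Σ|/2 = 88.5.

88.5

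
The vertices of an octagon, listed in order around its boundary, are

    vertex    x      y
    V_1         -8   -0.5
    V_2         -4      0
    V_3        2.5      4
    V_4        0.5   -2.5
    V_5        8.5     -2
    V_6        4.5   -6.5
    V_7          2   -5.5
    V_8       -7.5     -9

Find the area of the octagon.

95.75

Apply the surveyor's formula: 2A = Σ (x_i·y_{i+1} − x_{i+1}·y_i), indices taken mod 8.
V_1→V_2: (-8)(0) − (-4)(-0.5) = -2
V_2→V_3: (-4)(4) − (2.5)(0) = -16
V_3→V_4: (2.5)(-2.5) − (0.5)(4) = -8.25
V_4→V_5: (0.5)(-2) − (8.5)(-2.5) = 20.25
V_5→V_6: (8.5)(-6.5) − (4.5)(-2) = -46.25
V_6→V_7: (4.5)(-5.5) − (2)(-6.5) = -11.75
V_7→V_8: (2)(-9) − (-7.5)(-5.5) = -59.25
V_8→V_1: (-7.5)(-0.5) − (-8)(-9) = -68.25
Σ = -191.5
Area = |Σ|/2 = 95.75.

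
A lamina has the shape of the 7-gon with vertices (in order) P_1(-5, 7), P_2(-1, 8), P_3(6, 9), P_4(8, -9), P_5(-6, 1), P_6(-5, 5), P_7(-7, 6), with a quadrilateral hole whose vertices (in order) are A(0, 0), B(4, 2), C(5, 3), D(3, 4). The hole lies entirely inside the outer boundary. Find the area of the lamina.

144

Outer boundary:
Apply Gauss's area formula: 2A = Σ (x_i·y_{i+1} − x_{i+1}·y_i), indices taken mod 7.
P_1→P_2: (-5)(8) − (-1)(7) = -33
P_2→P_3: (-1)(9) − (6)(8) = -57
P_3→P_4: (6)(-9) − (8)(9) = -126
P_4→P_5: (8)(1) − (-6)(-9) = -46
P_5→P_6: (-6)(5) − (-5)(1) = -25
P_6→P_7: (-5)(6) − (-7)(5) = 5
P_7→P_1: (-7)(7) − (-5)(6) = -19
Σ = -301
Area = |Σ|/2 = 150.5.
Hole:
Apply the surveyor's formula: 2A = Σ (x_i·y_{i+1} − x_{i+1}·y_i), indices taken mod 4.
Σ = (0) + (2) + (11) + (0) = 13
Area = |Σ|/2 = 6.5.
Net area = 150.5 − 6.5 = 144.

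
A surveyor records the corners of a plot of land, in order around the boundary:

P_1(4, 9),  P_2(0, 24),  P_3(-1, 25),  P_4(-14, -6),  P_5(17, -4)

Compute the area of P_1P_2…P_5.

P_1→P_2: (4)(24) − (0)(9) = 96
P_2→P_3: (0)(25) − (-1)(24) = 24
P_3→P_4: (-1)(-6) − (-14)(25) = 356
P_4→P_5: (-14)(-4) − (17)(-6) = 158
P_5→P_1: (17)(9) − (4)(-4) = 169
Σ = 803
Area = |Σ|/2 = 401.5.

401.5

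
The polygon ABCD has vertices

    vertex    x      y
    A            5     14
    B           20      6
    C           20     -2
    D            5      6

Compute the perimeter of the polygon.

50

|AB| = √((15)² + (-8)²) = √289 = 17
|BC| = √((0)² + (-8)²) = √64 = 8
|CD| = √((-15)² + (8)²) = √289 = 17
|DA| = √((0)² + (8)²) = √64 = 8
Perimeter = 17 + 8 + 17 + 8 = 50.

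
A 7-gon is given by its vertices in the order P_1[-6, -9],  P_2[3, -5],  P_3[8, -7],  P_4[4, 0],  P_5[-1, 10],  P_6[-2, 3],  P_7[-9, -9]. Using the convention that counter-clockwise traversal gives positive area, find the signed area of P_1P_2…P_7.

Σ = (57) + (19) + (28) + (40) + (17) + (45) + (27) = 233
Signed area = Σ/2 = 116.5 (positive ⇒ counter-clockwise traversal).

116.5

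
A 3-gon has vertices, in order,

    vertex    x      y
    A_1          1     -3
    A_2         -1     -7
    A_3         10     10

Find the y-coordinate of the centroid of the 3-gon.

0

Apply the shoelace formula. First the cross-terms c_i = x_i·y_{i+1} − x_{i+1}·y_i:
  -10, 60, -40  ⇒  2A = 10, A = 5.
Then Σ (y_i + y_{i+1})·c_i = 0, so ȳ = 0 / (6·5) = 0.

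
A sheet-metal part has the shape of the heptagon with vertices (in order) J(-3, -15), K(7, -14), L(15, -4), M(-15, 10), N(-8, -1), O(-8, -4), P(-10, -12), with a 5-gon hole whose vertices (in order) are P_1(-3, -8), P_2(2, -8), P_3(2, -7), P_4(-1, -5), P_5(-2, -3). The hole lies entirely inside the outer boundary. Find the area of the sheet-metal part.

341.5

Outer boundary:
Apply the shoelace formula: 2A = Σ (x_i·y_{i+1} − x_{i+1}·y_i), indices taken mod 7.
Σ = (147) + (182) + (90) + (95) + (24) + (56) + (114) = 708
Area = |Σ|/2 = 354.
Hole:
Σ = (40) + (2) + (-17) + (-7) + (7) = 25
Area = |Σ|/2 = 12.5.
Net area = 354 − 12.5 = 341.5.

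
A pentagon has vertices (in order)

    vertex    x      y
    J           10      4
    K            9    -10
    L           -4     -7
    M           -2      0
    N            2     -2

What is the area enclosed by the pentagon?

Apply the shoelace formula: 2A = Σ (x_i·y_{i+1} − x_{i+1}·y_i), indices taken mod 5.
Σ = (-136) + (-103) + (-14) + (4) + (28) = -221
Area = |Σ|/2 = 110.5.

110.5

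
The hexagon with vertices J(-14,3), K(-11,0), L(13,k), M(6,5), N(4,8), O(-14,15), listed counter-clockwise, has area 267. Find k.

-4

The doubled signed area Σ (x_i y_{i+1} − x_{i+1} y_i) is linear in k.
With k=0 it equals 466; the coefficient of k is -17 (from the two edges through L).
So -17·k + 466 = 2·267 = 534 ⇒ k = -4.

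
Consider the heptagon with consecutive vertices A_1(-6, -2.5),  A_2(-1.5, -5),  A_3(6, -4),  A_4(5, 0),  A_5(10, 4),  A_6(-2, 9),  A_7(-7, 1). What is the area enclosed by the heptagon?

142.375

Apply the surveyor's formula: 2A = Σ (x_i·y_{i+1} − x_{i+1}·y_i), indices taken mod 7.
A_1→A_2: (-6)(-5) − (-1.5)(-2.5) = 26.25
A_2→A_3: (-1.5)(-4) − (6)(-5) = 36
A_3→A_4: (6)(0) − (5)(-4) = 20
A_4→A_5: (5)(4) − (10)(0) = 20
A_5→A_6: (10)(9) − (-2)(4) = 98
A_6→A_7: (-2)(1) − (-7)(9) = 61
A_7→A_1: (-7)(-2.5) − (-6)(1) = 23.5
Σ = 284.75
Area = |Σ|/2 = 142.375.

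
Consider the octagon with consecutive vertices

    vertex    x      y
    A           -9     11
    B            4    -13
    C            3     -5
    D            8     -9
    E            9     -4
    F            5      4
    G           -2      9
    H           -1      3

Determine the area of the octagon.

141

Cross-terms: 73, 19, 13, 49, 56, 53, 3, 16  ⇒  Σ = 282
Area = |Σ|/2 = 141.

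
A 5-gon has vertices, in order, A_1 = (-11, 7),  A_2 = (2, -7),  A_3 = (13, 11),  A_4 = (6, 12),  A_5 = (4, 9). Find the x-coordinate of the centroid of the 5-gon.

287/171

Apply the surveyor's formula. First the cross-terms c_i = x_i·y_{i+1} − x_{i+1}·y_i:
  63, 113, 90, 6, 127  ⇒  2A = 399, A = 199.5.
Then Σ (x_i + x_{i+1})·c_i = 2009, so x̄ = 2009 / (6·199.5) = 287/171.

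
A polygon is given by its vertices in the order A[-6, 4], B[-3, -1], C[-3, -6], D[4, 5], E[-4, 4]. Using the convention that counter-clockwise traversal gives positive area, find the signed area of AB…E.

Cross-terms: 18, 15, 9, 36, 8  ⇒  Σ = 86
Signed area = Σ/2 = 43 (positive ⇒ counter-clockwise traversal).

43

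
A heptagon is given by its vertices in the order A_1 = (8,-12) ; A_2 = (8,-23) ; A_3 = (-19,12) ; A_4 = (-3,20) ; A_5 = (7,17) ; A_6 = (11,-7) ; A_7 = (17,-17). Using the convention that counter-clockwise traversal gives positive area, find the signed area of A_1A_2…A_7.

Apply Gauss's area formula: 2A = Σ (x_i·y_{i+1} − x_{i+1}·y_i), indices taken mod 7.
Σ = (-88) + (-341) + (-344) + (-191) + (-236) + (-68) + (-68) = -1336
Signed area = Σ/2 = -668 (negative ⇒ clockwise traversal).

-668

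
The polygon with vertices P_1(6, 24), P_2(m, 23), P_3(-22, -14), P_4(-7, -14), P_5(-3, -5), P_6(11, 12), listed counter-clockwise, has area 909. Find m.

-20

The doubled signed area Σ (x_i y_{i+1} − x_{i+1} y_i) is linear in m.
With m=0 it equals 1058; the coefficient of m is -38 (from the two edges through P_2).
So -38·m + 1058 = 2·909 = 1818 ⇒ m = -20.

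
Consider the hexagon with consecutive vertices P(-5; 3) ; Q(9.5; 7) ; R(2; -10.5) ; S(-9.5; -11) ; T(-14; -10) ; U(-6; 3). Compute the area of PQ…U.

231.5

Apply the shoelace formula: 2A = Σ (x_i·y_{i+1} − x_{i+1}·y_i), indices taken mod 6.
Σ = (-63.5) + (-113.75) + (-121.75) + (-59) + (-102) + (-3) = -463
Area = |Σ|/2 = 231.5.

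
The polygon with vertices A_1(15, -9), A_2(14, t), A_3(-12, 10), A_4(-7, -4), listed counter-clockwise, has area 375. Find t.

Write out the shoelace sum; only the two edges meeting at A_2 involve t:
2·Area = [(15·t − 14·(-9)) + (14·10 − (-12)·t)] + 241
       = 27·t + 507 = 750
⇒ t = 9.

9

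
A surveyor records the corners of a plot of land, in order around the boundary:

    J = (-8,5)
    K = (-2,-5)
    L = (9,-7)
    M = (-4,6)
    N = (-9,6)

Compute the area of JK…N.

84

Apply Gauss's area formula: 2A = Σ (x_i·y_{i+1} − x_{i+1}·y_i), indices taken mod 5.
Σ = (50) + (59) + (26) + (30) + (3) = 168
Area = |Σ|/2 = 84.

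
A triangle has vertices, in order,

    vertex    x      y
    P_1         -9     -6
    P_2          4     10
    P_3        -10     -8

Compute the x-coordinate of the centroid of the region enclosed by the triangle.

Apply the shoelace (surveyor's) formula. First the cross-terms c_i = x_i·y_{i+1} − x_{i+1}·y_i:
  -66, 68, -12  ⇒  2A = -10, A = -5.
Then Σ (x_i + x_{i+1})·c_i = 150, so x̄ = 150 / (6·(-5)) = -5.

-5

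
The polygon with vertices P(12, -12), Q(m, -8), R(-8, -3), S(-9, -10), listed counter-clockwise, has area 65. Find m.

1

The doubled signed area Σ (x_i y_{i+1} − x_{i+1} y_i) is linear in m.
With m=0 it equals 121; the coefficient of m is 9 (from the two edges through Q).
So 9·m + 121 = 2·65 = 130 ⇒ m = 1.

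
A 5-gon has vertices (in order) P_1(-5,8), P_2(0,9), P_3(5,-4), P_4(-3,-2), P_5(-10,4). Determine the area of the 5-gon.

Cross-terms: -45, -45, -22, -32, -60  ⇒  Σ = -204
Area = |Σ|/2 = 102.

102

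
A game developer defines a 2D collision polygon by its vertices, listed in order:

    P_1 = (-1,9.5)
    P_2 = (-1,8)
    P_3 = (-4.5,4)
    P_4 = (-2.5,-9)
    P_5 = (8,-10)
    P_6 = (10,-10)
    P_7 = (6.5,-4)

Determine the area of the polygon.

141.875

Σ = (1.5) + (32) + (50.5) + (97) + (20) + (25) + (57.75) = 283.75
Area = |Σ|/2 = 141.875.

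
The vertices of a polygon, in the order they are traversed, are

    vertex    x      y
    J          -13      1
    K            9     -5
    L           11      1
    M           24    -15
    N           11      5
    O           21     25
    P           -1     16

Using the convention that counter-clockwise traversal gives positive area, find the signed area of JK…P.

Σ = (56) + (64) + (-189) + (285) + (170) + (361) + (207) = 954
Signed area = Σ/2 = 477 (positive ⇒ counter-clockwise traversal).

477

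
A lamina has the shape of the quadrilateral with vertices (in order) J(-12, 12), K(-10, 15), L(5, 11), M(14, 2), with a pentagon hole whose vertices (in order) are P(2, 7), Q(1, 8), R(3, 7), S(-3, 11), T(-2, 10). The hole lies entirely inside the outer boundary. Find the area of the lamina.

96.5

Outer boundary:
Apply Gauss's area formula: 2A = Σ (x_i·y_{i+1} − x_{i+1}·y_i), indices taken mod 4.
Σ = (-60) + (-185) + (-144) + (192) = -197
Area = |Σ|/2 = 98.5.
Hole:
Apply the shoelace formula: 2A = Σ (x_i·y_{i+1} − x_{i+1}·y_i), indices taken mod 5.
Cross-terms: 9, -17, 54, -8, -34  ⇒  Σ = 4
Area = |Σ|/2 = 2.
Net area = 98.5 − 2 = 96.5.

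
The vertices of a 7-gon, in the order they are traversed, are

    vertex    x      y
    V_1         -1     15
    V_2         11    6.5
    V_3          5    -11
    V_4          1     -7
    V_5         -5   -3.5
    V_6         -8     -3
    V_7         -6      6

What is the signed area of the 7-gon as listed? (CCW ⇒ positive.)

Apply the shoelace formula: 2A = Σ (x_i·y_{i+1} − x_{i+1}·y_i), indices taken mod 7.
Cross-terms: -171.5, -153.5, -24, -38.5, -13, -66, -84  ⇒  Σ = -550.5
Signed area = Σ/2 = -275.25 (negative ⇒ clockwise traversal).

-275.25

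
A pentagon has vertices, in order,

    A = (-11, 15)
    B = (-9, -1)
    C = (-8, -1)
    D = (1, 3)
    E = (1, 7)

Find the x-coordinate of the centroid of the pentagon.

-922/165

Apply Gauss's area formula. First the cross-terms c_i = x_i·y_{i+1} − x_{i+1}·y_i:
  146, 1, -23, 4, 92  ⇒  2A = 220, A = 110.
Then Σ (x_i + x_{i+1})·c_i = -3688, so x̄ = -3688 / (6·110) = -922/165.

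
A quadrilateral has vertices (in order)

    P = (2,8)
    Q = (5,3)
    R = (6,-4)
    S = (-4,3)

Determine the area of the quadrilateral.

Apply the shoelace (surveyor's) formula: 2A = Σ (x_i·y_{i+1} − x_{i+1}·y_i), indices taken mod 4.
Cross-terms: -34, -38, 2, -38  ⇒  Σ = -108
Area = |Σ|/2 = 54.

54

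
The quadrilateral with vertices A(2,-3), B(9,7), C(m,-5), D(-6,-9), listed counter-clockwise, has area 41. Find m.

The doubled signed area Σ (x_i y_{i+1} − x_{i+1} y_i) is linear in m.
With m=0 it equals 2; the coefficient of m is -16 (from the two edges through C).
So -16·m + 2 = 2·41 = 82 ⇒ m = -5.

-5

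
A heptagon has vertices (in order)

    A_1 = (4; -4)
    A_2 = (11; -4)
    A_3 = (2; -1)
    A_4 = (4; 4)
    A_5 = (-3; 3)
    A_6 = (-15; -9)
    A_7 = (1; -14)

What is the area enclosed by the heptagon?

202

Apply the surveyor's formula: 2A = Σ (x_i·y_{i+1} − x_{i+1}·y_i), indices taken mod 7.
Σ = (28) + (-3) + (12) + (24) + (72) + (219) + (52) = 404
Area = |Σ|/2 = 202.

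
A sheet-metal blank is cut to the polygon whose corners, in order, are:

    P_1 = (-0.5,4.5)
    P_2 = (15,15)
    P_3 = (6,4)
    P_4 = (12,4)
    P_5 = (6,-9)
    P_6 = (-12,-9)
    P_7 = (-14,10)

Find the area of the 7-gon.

Apply the surveyor's formula: 2A = Σ (x_i·y_{i+1} − x_{i+1}·y_i), indices taken mod 7.
P_1→P_2: (-0.5)(15) − (15)(4.5) = -75
P_2→P_3: (15)(4) − (6)(15) = -30
P_3→P_4: (6)(4) − (12)(4) = -24
P_4→P_5: (12)(-9) − (6)(4) = -132
P_5→P_6: (6)(-9) − (-12)(-9) = -162
P_6→P_7: (-12)(10) − (-14)(-9) = -246
P_7→P_1: (-14)(4.5) − (-0.5)(10) = -58
Σ = -727
Area = |Σ|/2 = 363.5.

363.5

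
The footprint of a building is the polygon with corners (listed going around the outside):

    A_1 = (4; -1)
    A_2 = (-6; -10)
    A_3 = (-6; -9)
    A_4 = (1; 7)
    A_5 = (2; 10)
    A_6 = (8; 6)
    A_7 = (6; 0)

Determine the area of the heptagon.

99.5

Apply the shoelace (surveyor's) formula: 2A = Σ (x_i·y_{i+1} − x_{i+1}·y_i), indices taken mod 7.
A_1→A_2: (4)(-10) − (-6)(-1) = -46
A_2→A_3: (-6)(-9) − (-6)(-10) = -6
A_3→A_4: (-6)(7) − (1)(-9) = -33
A_4→A_5: (1)(10) − (2)(7) = -4
A_5→A_6: (2)(6) − (8)(10) = -68
A_6→A_7: (8)(0) − (6)(6) = -36
A_7→A_1: (6)(-1) − (4)(0) = -6
Σ = -199
Area = |Σ|/2 = 99.5.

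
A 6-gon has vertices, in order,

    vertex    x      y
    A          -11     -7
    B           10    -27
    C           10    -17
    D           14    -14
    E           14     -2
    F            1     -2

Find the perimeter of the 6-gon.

|AB| = √((21)² + (-20)²) = √841 = 29
|BC| = √((0)² + (10)²) = √100 = 10
|CD| = √((4)² + (3)²) = √25 = 5
|DE| = √((0)² + (12)²) = √144 = 12
|EF| = √((-13)² + (0)²) = √169 = 13
|FA| = √((-12)² + (-5)²) = √169 = 13
Perimeter = 29 + 10 + 5 + 12 + 13 + 13 = 82.

82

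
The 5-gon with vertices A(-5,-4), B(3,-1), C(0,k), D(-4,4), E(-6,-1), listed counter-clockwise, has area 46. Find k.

The doubled signed area Σ (x_i y_{i+1} − x_{i+1} y_i) is linear in k.
With k=0 it equals 64; the coefficient of k is 7 (from the two edges through C).
So 7·k + 64 = 2·46 = 92 ⇒ k = 4.

4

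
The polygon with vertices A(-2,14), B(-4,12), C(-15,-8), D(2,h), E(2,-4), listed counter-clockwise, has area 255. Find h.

-14

Write out the shoelace sum; only the two edges meeting at D involve h:
2·Area = [((-15)·h − 2·(-8)) + (2·(-4) − 2·h)] + 264
       = -17·h + 272 = 510
⇒ h = -14.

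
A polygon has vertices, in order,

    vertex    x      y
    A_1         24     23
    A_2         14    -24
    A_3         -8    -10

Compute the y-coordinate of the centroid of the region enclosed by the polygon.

-11/3

Apply the surveyor's formula. First the cross-terms c_i = x_i·y_{i+1} − x_{i+1}·y_i:
  -898, -332, 56  ⇒  2A = -1174, A = -587.
Then Σ (y_i + y_{i+1})·c_i = 12914, so ȳ = 12914 / (6·(-587)) = -11/3.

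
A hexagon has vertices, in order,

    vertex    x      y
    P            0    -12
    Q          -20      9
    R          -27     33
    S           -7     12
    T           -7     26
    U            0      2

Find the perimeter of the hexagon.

136

|PQ| = √((-20)² + (21)²) = √841 = 29
|QR| = √((-7)² + (24)²) = √625 = 25
|RS| = √((20)² + (-21)²) = √841 = 29
|ST| = √((0)² + (14)²) = √196 = 14
|TU| = √((7)² + (-24)²) = √625 = 25
|UP| = √((0)² + (-14)²) = √196 = 14
Perimeter = 29 + 25 + 29 + 14 + 25 + 14 = 136.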